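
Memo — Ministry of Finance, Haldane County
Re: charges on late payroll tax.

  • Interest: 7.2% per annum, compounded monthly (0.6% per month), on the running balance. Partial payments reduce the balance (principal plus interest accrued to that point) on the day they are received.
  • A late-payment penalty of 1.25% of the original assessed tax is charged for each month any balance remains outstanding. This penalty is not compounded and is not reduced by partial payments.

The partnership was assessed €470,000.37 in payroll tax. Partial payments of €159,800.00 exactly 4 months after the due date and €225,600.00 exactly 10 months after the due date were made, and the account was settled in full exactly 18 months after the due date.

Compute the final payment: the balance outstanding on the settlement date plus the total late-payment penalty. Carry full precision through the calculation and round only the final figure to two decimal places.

€218,765.56

Balance at month 4: €470,000.3700 × (1 + 0.006)^4 = €481,382.3056…
After €159,800.00 payment: €481,382.3056… − €159,800.00 = €321,582.3056…
Balance at month 10: €321,582.3056… × (1 + 0.006)^6 = €333,334.3186…
After €225,600.00 payment: €333,334.3186… − €225,600.00 = €107,734.3186…
Balance at month 18: €107,734.3186… × (1 + 0.006)^8 = €113,015.4751…
Penalty: 18 × 1.25% × €470,000.37 = €105,750.08…
Final settlement = outstanding balance + penalty = €113,015.4751… + €105,750.08… = €218,765.56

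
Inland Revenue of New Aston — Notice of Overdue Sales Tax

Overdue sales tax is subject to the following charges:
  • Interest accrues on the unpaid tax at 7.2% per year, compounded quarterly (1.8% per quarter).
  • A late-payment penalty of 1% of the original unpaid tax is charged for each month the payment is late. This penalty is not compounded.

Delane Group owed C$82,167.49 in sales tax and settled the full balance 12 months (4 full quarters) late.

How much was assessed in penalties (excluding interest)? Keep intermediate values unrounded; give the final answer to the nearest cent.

C$9,860.10

Late-payment penalty: 12 × 1% × C$82,167.49 = C$9,860.10…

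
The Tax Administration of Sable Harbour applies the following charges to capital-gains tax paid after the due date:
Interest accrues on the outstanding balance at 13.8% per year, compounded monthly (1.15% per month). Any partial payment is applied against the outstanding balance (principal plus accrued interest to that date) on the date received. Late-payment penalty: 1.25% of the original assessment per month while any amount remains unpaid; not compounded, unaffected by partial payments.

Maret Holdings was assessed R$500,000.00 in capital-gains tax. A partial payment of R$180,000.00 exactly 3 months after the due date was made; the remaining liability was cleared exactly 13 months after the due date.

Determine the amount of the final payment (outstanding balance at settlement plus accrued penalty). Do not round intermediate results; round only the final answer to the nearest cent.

Balance at month 3: R$500,000.0000 × (1 + 0.0115)^3 = R$517,449.1354…
After R$180,000.00 payment: R$517,449.1354… − R$180,000.00 = R$337,449.1354…
Balance at month 13: R$337,449.1354… × (1 + 0.0115)^10 = R$378,326.8730…
Penalty: 13 × 1.25% × R$500,000.00 = R$81,250.00
Final settlement = outstanding balance + penalty = R$378,326.8730… + R$81,250.00 = R$459,576.87

R$459,576.87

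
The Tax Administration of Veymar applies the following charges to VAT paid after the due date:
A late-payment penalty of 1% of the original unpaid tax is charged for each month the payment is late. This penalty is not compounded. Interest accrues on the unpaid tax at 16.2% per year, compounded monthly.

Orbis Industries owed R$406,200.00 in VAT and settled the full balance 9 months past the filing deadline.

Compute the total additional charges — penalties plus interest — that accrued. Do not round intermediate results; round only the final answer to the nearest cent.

Late-payment penalty = 1% × R$406,200.00 × 9 mo = R$36,558.00
Interest (16.2%/yr ÷ 12 = 1.35%/month): R$406,200.00 × ((1 + 0.0135)^9 − 1) = R$52,104.0513…
Penalties + interest = R$36,558.0000 + R$52,104.0513… = R$88,662.05

R$88,662.05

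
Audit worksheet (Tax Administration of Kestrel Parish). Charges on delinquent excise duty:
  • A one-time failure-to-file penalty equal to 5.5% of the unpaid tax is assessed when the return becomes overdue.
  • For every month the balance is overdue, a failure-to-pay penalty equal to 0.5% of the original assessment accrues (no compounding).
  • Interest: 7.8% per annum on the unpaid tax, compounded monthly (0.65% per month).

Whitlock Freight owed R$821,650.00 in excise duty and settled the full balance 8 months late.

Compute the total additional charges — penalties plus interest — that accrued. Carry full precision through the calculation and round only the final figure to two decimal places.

R$121,767.30

Failure-to-file penalty: 5.5% × R$821,650.00 = R$45,190.75
Failure-to-pay penalty: 8 × 0.5% × R$821,650.00 = R$32,866.00
Interest: R$821,650.00 × ((1 + 0.0065)^8 − 1) = R$821,650.00 × 0.0531985… = R$43,710.5513…
Penalties + interest = R$78,056.7500 + R$43,710.5513… = R$121,767.30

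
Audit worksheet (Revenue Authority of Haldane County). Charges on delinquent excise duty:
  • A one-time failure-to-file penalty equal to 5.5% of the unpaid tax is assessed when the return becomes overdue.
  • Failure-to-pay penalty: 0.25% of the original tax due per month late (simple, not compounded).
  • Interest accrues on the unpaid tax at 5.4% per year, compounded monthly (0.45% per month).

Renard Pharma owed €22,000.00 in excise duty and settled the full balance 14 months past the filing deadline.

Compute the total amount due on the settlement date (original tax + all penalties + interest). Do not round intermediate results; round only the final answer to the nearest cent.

€25,407.28

Failure-to-file penalty: 5.5% × €22,000.00 = €1,210.00
Failure-to-pay penalty: 14 × 0.25% × €22,000.00 = €770.00
Interest: €22,000.00 × ((1 + 0.0045)^14 − 1) = €22,000.00 × 0.0648763… = €1,427.2793…
Total = €22,000.00 + €1,980.0000 + €1,427.2793… = €25,407.28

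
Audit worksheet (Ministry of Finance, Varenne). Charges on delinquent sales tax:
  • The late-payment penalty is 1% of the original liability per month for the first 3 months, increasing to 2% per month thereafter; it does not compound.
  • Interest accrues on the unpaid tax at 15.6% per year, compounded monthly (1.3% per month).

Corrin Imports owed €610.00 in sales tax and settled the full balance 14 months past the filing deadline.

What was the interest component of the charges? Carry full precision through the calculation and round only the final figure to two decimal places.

€120.91

Interest: €610.00 × ((1 + 0.013)^14 − 1) = €610.00 × 0.1982081… = €120.9069…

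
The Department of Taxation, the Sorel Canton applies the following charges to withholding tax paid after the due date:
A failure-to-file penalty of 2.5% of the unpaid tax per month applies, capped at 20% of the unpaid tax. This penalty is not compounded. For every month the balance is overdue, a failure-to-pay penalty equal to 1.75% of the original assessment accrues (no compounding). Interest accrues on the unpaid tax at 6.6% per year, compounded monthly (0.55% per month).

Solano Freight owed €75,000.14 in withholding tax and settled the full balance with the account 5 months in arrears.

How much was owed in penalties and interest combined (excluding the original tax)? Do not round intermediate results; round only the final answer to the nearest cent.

€18,022.85

Failure-to-file: 5 × 2.5% × €75,000.14 = €9,375.02… (under the 20% cap)
Failure-to-pay penalty: 5 × 1.75% × €75,000.14 = €6,562.51…
Interest: €75,000.14 × ((1 + 0.0055)^5 − 1) = €75,000.14 × 0.0278042… = €2,085.3165…
Penalties + interest = €15,937.5298… + €2,085.3165… = €18,022.85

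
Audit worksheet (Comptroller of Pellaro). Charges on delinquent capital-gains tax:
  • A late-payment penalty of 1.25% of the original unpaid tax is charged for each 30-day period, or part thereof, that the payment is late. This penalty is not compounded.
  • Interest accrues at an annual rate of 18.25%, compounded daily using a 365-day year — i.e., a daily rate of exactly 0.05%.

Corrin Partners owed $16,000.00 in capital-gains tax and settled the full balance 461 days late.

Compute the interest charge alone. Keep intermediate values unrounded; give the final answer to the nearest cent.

Interest: $16,000.00 × ((1 + 0.0005)^461 − 1) = $16,000.00 × 0.25915693… = $4,146.5109…

$4,146.51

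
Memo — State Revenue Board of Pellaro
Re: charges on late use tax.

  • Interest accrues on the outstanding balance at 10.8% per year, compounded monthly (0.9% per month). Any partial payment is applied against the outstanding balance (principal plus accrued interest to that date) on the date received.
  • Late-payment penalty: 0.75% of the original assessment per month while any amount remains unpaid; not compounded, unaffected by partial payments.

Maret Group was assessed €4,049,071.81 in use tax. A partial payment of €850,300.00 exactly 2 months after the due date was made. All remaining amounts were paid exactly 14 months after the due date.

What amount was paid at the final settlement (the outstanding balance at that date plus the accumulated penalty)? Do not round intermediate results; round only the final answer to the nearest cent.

Balance at month 2: €4,049,071.8100 × (1 + 0.009)^2 = €4,122,283.0774…
After €850,300.00 payment: €4,122,283.0774… − €850,300.00 = €3,271,983.0774…
Balance at month 14: €3,271,983.0774… × (1 + 0.009)^12 = €3,643,384.8130…
Penalty: 14 × 0.75% × €4,049,071.81 = €425,152.54…
Final settlement = outstanding balance + penalty = €3,643,384.8130… + €425,152.54… = €4,068,537.35

€4,068,537.35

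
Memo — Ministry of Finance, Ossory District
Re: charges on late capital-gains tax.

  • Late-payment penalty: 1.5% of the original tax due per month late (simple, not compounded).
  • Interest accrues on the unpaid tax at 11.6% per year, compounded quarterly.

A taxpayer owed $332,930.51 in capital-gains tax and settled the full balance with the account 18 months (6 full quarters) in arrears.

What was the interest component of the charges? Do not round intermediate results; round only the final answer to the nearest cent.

Interest (11.6%/yr ÷ 4 = 2.9%/quarter): $332,930.51 × ((1 + 0.029)^6 − 1) = $62,295.7973…

$62,295.80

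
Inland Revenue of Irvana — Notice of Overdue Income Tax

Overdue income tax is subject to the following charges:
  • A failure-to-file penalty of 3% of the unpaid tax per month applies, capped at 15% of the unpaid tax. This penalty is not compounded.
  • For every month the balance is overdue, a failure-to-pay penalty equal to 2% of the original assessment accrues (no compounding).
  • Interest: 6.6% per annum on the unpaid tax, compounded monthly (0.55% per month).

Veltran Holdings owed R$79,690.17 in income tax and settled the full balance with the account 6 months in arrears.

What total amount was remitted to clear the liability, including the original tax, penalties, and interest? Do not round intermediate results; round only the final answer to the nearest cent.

Failure-to-file: 6 × 3% × R$79,690.17 = R$14,344.23…, capped at 15% × R$79,690.17 = R$11,953.53…
Failure-to-pay penalty = 2% × R$79,690.17 × 6 mo = R$9,562.82…
Interest: R$79,690.17 × ((1 + 0.0055)^6 − 1) = R$79,690.17 × 0.0334571… = R$2,666.2013…
Total = R$79,690.17 + R$21,516.3459 + R$2,666.2013… = R$103,872.72

R$103,872.72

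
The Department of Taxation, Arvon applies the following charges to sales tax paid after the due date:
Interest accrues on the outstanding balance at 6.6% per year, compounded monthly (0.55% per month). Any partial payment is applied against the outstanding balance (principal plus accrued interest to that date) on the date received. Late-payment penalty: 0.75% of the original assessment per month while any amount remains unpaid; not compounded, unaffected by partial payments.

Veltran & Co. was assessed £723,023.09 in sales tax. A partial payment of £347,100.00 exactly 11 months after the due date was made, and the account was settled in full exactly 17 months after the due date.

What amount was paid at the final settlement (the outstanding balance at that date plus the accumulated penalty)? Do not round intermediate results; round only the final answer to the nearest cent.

Balance at month 11: £723,023.0900 × (1 + 0.0055)^11 = £767,988.9850…
After £347,100.00 payment: £767,988.9850… − £347,100.00 = £420,888.9850…
Balance at month 17: £420,888.9850… × (1 + 0.0055)^6 = £434,970.7062…
Penalty: 17 × 0.75% × £723,023.09 = £92,185.44…
Final settlement = outstanding balance + penalty = £434,970.7062… + £92,185.44… = £527,156.15

£527,156.15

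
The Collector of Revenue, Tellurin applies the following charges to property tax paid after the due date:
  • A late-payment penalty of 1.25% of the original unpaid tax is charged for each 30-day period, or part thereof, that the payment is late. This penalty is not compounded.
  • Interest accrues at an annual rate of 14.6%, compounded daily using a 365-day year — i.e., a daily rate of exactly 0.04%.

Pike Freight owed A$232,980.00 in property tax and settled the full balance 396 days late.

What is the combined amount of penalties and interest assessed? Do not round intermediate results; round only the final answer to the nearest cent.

Penalty periods: ⌈396/30⌉ = 14; penalty = 14 × 1.25% × A$232,980.00 = A$40,771.50
Interest: A$232,980.00 × ((1 + 0.0004)^396 − 1) = A$232,980.00 × 0.17159765… = A$39,978.8200…
Penalties + interest = A$40,771.5000 + A$39,978.8200… = A$80,750.32

A$80,750.32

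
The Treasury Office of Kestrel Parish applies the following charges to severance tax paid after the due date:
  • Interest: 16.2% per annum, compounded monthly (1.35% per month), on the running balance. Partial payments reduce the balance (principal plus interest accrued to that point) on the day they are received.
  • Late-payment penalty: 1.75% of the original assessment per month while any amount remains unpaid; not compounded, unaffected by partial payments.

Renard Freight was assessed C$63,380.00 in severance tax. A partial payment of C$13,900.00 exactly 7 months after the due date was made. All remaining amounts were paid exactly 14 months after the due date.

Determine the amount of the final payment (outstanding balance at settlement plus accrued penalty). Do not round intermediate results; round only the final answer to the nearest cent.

C$76,729.03

Balance at month 7: C$63,380.0000 × (1 + 0.0135)^7 = C$69,617.5132…
After C$13,900.00 payment: C$69,617.5132… − C$13,900.00 = C$55,717.5132…
Balance at month 14: C$55,717.5132… × (1 + 0.0135)^7 = C$61,200.9264…
Penalty: 14 × 1.75% × C$63,380.00 = C$15,528.10
Final settlement = outstanding balance + penalty = C$61,200.9264… + C$15,528.10 = C$76,729.03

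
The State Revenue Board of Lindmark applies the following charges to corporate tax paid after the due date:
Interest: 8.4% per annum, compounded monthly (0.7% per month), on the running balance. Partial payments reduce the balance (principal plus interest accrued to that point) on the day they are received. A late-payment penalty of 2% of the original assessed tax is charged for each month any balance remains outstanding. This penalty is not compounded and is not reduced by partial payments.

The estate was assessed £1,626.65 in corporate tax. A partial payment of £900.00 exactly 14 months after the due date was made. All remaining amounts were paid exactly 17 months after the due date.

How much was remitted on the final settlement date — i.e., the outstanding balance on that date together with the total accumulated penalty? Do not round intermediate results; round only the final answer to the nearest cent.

£1,465.48

Balance at month 14: £1,626.6500 × (1 + 0.007)^14 = £1,793.5220…
After £900.00 payment: £1,793.5220… − £900.00 = £893.5220…
Balance at month 17: £893.5220… × (1 + 0.007)^3 = £912.4176…
Penalty: 17 × 2% × £1,626.65 = £553.06…
Final settlement = outstanding balance + penalty = £912.4176… + £553.06… = £1,465.48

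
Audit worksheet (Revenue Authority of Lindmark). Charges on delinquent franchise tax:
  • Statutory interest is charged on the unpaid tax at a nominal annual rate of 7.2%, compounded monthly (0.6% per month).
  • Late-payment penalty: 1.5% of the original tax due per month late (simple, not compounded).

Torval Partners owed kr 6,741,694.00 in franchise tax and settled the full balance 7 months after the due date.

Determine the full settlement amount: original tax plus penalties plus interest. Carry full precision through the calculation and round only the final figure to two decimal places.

Late-payment penalty: 7 × 1.5% × kr 6,741,694.00 = kr 707,877.87
Interest: kr 6,741,694.00 × ((1 + 0.006)^7 − 1) = kr 6,741,694.00 × 0.0427636… = kr 288,299.1428…
Total = kr 6,741,694.00 + kr 707,877.8700 + kr 288,299.1428… = kr 7,737,871.01

kr 7,737,871.01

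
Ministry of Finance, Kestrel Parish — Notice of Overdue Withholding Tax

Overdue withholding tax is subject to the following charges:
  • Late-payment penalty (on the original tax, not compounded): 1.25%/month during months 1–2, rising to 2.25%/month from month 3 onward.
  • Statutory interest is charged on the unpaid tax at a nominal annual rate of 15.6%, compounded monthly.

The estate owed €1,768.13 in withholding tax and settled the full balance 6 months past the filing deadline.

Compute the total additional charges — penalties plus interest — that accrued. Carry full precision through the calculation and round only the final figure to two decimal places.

Penalty, months 1–2: 2 × 1.25% × €1,768.13 = €44.20…
Penalty, months 3–6: 4 × 2.25% × €1,768.13 = €159.13…
Interest (15.6%/yr ÷ 12 = 1.3%/month): €1,768.13 × ((1 + 0.013)^6 − 1) = €142.4748…
Penalties + interest = €203.3350… + €142.4748… = €345.81

€345.81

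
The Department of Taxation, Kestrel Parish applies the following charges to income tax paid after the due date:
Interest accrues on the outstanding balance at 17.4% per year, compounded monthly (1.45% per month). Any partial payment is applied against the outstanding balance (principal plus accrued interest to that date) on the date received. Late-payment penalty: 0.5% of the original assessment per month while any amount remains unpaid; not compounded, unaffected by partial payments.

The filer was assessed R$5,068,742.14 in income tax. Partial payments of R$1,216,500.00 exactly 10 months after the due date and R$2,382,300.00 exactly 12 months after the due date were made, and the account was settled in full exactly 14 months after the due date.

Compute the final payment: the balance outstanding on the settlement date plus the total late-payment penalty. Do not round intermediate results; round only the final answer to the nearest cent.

R$2,814,849.36

Balance at month 10: R$5,068,742.1400 × (1 + 0.0145)^10 = R$5,853,568.5923…
After R$1,216,500.00 payment: R$5,853,568.5923… − R$1,216,500.00 = R$4,637,068.5923…
Balance at month 12: R$4,637,068.5923… × (1 + 0.0145)^2 = R$4,772,518.5252…
After R$2,382,300.00 payment: R$4,772,518.5252… − R$2,382,300.00 = R$2,390,218.5252…
Balance at month 14: R$2,390,218.5252… × (1 + 0.0145)^2 = R$2,460,037.4058…
Penalty: 14 × 0.5% × R$5,068,742.14 = R$354,811.95…
Final settlement = outstanding balance + penalty = R$2,460,037.4058… + R$354,811.95… = R$2,814,849.36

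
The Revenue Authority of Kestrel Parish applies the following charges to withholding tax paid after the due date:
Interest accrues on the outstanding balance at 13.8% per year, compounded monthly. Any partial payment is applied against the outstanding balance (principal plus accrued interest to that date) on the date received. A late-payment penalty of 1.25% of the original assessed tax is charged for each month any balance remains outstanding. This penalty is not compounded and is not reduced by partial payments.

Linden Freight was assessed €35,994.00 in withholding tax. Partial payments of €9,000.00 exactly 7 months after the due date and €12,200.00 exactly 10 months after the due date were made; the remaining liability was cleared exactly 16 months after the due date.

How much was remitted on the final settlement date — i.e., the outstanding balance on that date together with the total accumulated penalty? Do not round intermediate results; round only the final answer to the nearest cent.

Monthly rate = 13.8% ÷ 12 = 1.15%
Balance at month 7: €35,994.0000 × (1 + 0.0115)^7 = €38,993.4195…
After €9,000.00 payment: €38,993.4195… − €9,000.00 = €29,993.4195…
Balance at month 10: €29,993.4195… × (1 + 0.0115)^3 = €31,040.1380…
After €12,200.00 payment: €31,040.1380… − €12,200.00 = €18,840.1380…
Balance at month 16: €18,840.1380… × (1 + 0.0115)^6 = €20,178.0597…
Penalty: 16 × 1.25% × €35,994.00 = €7,198.80
Final settlement = outstanding balance + penalty = €20,178.0597… + €7,198.80 = €27,376.86

€27,376.86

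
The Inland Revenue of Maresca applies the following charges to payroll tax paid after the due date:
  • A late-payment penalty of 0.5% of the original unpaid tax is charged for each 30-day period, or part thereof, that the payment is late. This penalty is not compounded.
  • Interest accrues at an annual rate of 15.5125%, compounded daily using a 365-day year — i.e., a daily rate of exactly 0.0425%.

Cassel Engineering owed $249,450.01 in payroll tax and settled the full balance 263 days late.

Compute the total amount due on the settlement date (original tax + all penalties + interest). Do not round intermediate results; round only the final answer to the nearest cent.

$290,168.90

Penalty periods: ⌈263/30⌉ = 9; penalty = 9 × 0.5% × $249,450.01 = $11,225.25…
Interest: $249,450.01 × ((1 + 0.000425)^263 − 1) = $249,450.01 × 0.11823467… = $29,493.6397…
Total = $249,450.01 + $11,225.2505… + $29,493.6397… = $290,168.90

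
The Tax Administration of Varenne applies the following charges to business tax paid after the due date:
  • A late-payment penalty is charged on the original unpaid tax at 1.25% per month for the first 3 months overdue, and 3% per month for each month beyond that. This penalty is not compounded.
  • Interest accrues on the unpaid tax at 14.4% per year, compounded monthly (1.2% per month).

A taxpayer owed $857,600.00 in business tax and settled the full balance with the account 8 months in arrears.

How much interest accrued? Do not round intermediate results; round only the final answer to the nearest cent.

$85,871.69

Interest: $857,600.00 × ((1 + 0.012)^8 − 1) = $857,600.00 × 0.1001302… = $85,871.6883…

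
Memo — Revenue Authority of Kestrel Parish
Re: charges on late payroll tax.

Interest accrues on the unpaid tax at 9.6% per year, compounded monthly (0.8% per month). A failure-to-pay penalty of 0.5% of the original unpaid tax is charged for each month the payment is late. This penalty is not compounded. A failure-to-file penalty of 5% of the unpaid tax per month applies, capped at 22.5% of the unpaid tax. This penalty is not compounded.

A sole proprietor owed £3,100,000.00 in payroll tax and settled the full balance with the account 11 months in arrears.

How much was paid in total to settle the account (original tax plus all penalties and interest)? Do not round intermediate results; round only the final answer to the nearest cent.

£4,251,978.13

Failure-to-file: 11 × 5% × £3,100,000.00 = £1,705,000.00, capped at 22.5% × £3,100,000.00 = £697,500.00
Failure-to-pay penalty = 0.5% × £3,100,000.00 × 11 mo = £170,500.00
Interest: £3,100,000.00 × ((1 + 0.008)^11 − 1) = £3,100,000.00 × 0.0916058… = £283,978.1255…
Total = £3,100,000.00 + £868,000.0000 + £283,978.1255… = £4,251,978.13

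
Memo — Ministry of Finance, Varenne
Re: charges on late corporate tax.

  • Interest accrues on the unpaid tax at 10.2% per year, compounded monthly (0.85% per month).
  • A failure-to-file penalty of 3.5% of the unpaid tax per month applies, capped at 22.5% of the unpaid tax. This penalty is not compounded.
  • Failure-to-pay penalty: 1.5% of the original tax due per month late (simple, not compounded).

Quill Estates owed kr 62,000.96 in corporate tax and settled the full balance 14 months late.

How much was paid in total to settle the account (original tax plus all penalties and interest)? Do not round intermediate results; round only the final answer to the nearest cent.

kr 96,771.32

Failure-to-file: 14 × 3.5% × kr 62,000.96 = kr 30,380.47…, capped at 22.5% × kr 62,000.96 = kr 13,950.22…
Failure-to-pay penalty: 14 × 1.5% × kr 62,000.96 = kr 13,020.20…
Interest: kr 62,000.96 × ((1 + 0.0085)^14 − 1) = kr 62,000.96 × 0.1258036… = kr 7,799.9444…
Total = kr 62,000.96 + kr 26,970.4176 + kr 7,799.9444… = kr 96,771.32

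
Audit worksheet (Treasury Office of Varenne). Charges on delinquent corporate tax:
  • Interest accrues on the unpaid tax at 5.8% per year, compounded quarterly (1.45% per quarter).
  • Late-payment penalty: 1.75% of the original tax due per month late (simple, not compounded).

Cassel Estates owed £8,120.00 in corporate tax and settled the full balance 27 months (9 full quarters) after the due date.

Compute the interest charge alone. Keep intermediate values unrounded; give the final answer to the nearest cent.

£1,123.25

Interest: £8,120.00 × ((1 + 0.0145)^9 − 1) = £8,120.00 × 0.1383307… = £1,123.2456…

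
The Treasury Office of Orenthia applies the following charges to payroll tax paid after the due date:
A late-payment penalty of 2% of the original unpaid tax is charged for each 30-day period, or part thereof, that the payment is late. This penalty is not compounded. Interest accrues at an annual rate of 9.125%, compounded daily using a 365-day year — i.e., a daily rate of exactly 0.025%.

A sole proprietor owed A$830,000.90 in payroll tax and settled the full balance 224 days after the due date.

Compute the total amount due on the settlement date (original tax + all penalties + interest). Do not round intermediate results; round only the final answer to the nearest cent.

Penalty periods: ⌈224/30⌉ = 8; penalty = 8 × 2% × A$830,000.90 = A$132,800.14…
Interest: A$830,000.90 × ((1 + 0.00025)^224 − 1) = A$830,000.90 × 0.05759028… = A$47,799.9857…
Total = A$830,000.90 + A$132,800.1440 + A$47,799.9857… = A$1,010,601.03

A$1,010,601.03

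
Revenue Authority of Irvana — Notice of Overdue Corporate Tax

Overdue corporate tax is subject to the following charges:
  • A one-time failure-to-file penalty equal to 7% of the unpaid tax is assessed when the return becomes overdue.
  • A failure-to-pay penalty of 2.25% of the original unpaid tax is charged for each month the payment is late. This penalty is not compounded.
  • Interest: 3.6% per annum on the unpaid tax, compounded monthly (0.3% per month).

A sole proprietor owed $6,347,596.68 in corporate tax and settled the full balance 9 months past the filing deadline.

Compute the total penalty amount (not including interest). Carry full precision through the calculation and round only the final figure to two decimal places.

$1,729,720.10

Failure-to-file penalty: 7% × $6,347,596.68 = $444,331.77…
Failure-to-pay penalty = 2.25% × $6,347,596.68 × 9 mo = $1,285,388.33…
Total penalty = $444,331.77… + $1,285,388.33… = $1,729,720.10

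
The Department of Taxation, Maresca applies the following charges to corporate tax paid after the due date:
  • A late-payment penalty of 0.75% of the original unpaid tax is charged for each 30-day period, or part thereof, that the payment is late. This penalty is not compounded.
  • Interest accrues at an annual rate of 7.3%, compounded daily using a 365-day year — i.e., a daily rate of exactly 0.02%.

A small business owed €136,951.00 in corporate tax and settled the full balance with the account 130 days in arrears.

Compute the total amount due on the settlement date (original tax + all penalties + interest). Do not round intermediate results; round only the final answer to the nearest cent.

€145,693.72

Penalty periods: ⌈130/30⌉ = 5; penalty = 5 × 0.75% × €136,951.00 = €5,135.66…
Interest: €136,951.00 × ((1 + 0.0002)^130 − 1) = €136,951.00 × 0.02633828… = €3,607.0538…
Total = €136,951.00 + €5,135.6625 + €3,607.0538… = €145,693.72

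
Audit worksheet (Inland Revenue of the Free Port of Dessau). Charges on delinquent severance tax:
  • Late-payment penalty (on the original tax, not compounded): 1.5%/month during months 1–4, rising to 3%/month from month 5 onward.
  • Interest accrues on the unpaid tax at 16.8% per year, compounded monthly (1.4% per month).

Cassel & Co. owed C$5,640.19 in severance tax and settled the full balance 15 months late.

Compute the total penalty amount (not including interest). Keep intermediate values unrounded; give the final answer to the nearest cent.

Penalty, months 1–4: 4 × 1.5% × C$5,640.19 = C$338.41…
Penalty, months 5–15: 11 × 3% × C$5,640.19 = C$1,861.26…
Total penalty = C$338.41… + C$1,861.26… = C$2,199.67

C$2,199.67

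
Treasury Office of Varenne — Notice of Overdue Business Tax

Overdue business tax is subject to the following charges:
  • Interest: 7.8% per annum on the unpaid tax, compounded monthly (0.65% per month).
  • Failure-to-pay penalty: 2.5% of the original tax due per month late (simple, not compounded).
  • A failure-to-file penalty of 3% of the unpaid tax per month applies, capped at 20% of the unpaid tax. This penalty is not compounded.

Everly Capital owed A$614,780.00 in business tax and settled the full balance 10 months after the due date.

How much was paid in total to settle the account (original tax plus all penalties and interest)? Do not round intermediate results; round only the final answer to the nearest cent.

A$932,581.04

Failure-to-file: 10 × 3% × A$614,780.00 = A$184,434.00, capped at 20% × A$614,780.00 = A$122,956.00
Failure-to-pay penalty = 2.5% × A$614,780.00 × 10 mo = A$153,695.00
Interest: A$614,780.00 × ((1 + 0.0065)^10 − 1) = A$614,780.00 × 0.0669346… = A$41,150.0428…
Total = A$614,780.00 + A$276,651.0000 + A$41,150.0428… = A$932,581.04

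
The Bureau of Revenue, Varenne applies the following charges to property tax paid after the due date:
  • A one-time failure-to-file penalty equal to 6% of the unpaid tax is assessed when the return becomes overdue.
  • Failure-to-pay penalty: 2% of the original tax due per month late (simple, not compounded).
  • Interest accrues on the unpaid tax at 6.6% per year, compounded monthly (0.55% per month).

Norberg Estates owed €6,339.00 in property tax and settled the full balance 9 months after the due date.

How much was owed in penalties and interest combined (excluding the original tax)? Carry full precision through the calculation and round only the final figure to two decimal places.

€1,842.13

Failure-to-file penalty: 6% × €6,339.00 = €380.34
Failure-to-pay penalty: 9 × 2% × €6,339.00 = €1,141.02
Interest: €6,339.00 × ((1 + 0.0055)^9 − 1) = €6,339.00 × 0.0506031… = €320.7730…
Penalties + interest = €1,521.3600 + €320.7730… = €1,842.13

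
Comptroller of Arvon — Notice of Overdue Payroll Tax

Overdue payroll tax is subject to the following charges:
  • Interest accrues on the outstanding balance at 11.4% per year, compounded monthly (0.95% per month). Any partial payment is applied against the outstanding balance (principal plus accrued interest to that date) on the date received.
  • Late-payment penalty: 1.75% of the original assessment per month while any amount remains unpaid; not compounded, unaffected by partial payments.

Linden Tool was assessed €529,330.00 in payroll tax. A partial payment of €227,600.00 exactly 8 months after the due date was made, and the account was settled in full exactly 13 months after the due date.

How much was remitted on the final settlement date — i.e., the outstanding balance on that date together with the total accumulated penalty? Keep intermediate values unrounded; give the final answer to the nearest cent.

€480,365.61

Balance at month 8: €529,330.0000 × (1 + 0.0095)^8 = €570,922.4157…
After €227,600.00 payment: €570,922.4157… − €227,600.00 = €343,322.4157…
Balance at month 13: €343,322.4157… × (1 + 0.0095)^5 = €359,943.0365…
Penalty: 13 × 1.75% × €529,330.00 = €120,422.58…
Final settlement = outstanding balance + penalty = €359,943.0365… + €120,422.58… = €480,365.61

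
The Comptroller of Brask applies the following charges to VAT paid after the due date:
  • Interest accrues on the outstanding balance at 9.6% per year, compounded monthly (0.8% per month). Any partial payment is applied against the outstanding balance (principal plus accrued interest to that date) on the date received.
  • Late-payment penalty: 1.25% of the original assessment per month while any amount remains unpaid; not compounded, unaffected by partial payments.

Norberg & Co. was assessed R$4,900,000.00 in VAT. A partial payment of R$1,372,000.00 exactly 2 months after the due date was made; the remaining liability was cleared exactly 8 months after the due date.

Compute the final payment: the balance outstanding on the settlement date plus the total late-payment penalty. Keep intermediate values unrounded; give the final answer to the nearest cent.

R$4,273,335.45

Balance at month 2: R$4,900,000.0000 × (1 + 0.008)^2 = R$4,978,713.6000
After R$1,372,000.00 payment: R$4,978,713.6000 − R$1,372,000.00 = R$3,606,713.6000
Balance at month 8: R$3,606,713.6000 × (1 + 0.008)^6 = R$3,783,335.4529…
Penalty: 8 × 1.25% × R$4,900,000.00 = R$490,000.00
Final settlement = outstanding balance + penalty = R$3,783,335.4529… + R$490,000.00 = R$4,273,335.45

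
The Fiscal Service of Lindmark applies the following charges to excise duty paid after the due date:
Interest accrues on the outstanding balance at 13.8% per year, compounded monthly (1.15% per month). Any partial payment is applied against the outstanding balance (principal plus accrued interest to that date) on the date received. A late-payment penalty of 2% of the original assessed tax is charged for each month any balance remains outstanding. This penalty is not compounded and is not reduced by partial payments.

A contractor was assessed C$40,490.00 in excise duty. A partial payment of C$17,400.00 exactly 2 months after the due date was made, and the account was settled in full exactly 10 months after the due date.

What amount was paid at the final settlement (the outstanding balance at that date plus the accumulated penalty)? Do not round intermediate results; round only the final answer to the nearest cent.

C$34,426.12

Balance at month 2: C$40,490.0000 × (1 + 0.0115)^2 = C$41,426.6248…
After C$17,400.00 payment: C$41,426.6248… − C$17,400.00 = C$24,026.6248…
Balance at month 10: C$24,026.6248… × (1 + 0.0115)^8 = C$26,328.1209…
Penalty: 10 × 2% × C$40,490.00 = C$8,098.00
Final settlement = outstanding balance + penalty = C$26,328.1209… + C$8,098.00 = C$34,426.12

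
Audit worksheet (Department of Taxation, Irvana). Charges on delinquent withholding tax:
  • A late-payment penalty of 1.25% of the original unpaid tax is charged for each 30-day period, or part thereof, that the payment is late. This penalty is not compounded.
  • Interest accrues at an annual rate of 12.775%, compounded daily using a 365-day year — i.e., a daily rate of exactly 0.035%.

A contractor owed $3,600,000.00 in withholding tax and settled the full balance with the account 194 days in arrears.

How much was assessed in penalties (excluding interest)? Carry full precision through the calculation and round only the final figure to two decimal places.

Penalty periods: ⌈194/30⌉ = 7; penalty = 7 × 1.25% × $3,600,000.00 = $315,000.00

$315,000.00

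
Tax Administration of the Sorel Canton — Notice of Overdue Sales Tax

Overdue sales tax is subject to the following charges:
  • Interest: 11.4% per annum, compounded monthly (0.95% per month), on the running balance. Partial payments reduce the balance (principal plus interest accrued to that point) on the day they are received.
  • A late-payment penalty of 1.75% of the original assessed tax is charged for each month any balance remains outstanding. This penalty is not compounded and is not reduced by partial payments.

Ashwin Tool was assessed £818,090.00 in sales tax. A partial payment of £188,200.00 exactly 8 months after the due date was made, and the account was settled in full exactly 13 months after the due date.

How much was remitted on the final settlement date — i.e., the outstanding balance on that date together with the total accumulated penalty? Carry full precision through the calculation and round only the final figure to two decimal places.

Balance at month 8: £818,090.0000 × (1 + 0.0095)^8 = £882,371.9024…
After £188,200.00 payment: £882,371.9024… − £188,200.00 = £694,171.9024…
Balance at month 13: £694,171.9024… × (1 + 0.0095)^5 = £727,777.5379…
Penalty: 13 × 1.75% × £818,090.00 = £186,115.48…
Final settlement = outstanding balance + penalty = £727,777.5379… + £186,115.48… = £913,893.01

£913,893.01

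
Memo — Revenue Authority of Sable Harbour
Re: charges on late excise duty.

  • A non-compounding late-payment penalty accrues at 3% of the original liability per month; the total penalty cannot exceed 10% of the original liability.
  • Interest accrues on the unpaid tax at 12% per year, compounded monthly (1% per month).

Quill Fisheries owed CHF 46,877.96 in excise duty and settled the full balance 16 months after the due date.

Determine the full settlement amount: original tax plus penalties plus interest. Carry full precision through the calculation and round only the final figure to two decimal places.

CHF 59,655.89

Penalty (uncapped): 16 × 3% × CHF 46,877.96 = CHF 22,501.42…; cap = 10% × CHF 46,877.96 = CHF 4,687.80… → penalty = CHF 4,687.80…
Interest: CHF 46,877.96 × ((1 + 0.01)^16 − 1) = CHF 46,877.96 × 0.1725786… = CHF 8,090.1348…
Total = CHF 46,877.96 + CHF 4,687.7960 + CHF 8,090.1348… = CHF 59,655.89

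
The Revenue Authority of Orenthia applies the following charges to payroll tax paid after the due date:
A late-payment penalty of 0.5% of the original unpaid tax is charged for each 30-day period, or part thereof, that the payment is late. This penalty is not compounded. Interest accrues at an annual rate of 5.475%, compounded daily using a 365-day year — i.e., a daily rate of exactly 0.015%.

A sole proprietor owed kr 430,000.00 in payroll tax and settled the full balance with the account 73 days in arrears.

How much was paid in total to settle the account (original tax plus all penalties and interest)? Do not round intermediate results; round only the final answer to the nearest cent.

Penalty periods: ⌈73/30⌉ = 3; penalty = 3 × 0.5% × kr 430,000.00 = kr 6,450.00
Interest: kr 430,000.00 × ((1 + 0.00015)^73 − 1) = kr 430,000.00 × 0.01100934… = kr 4,734.0164…
Total = kr 430,000.00 + kr 6,450.0000 + kr 4,734.0164… = kr 441,184.02

kr 441,184.02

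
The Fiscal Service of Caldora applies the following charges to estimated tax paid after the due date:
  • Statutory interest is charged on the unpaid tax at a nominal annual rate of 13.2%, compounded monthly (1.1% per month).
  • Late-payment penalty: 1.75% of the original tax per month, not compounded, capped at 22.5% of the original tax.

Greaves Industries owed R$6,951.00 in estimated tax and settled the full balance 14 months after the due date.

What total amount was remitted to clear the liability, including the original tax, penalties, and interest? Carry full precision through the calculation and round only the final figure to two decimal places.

R$9,665.44

Penalty (uncapped): 14 × 1.75% × R$6,951.00 = R$1,703.00…; cap = 22.5% × R$6,951.00 = R$1,563.98… → penalty = R$1,563.98…
Interest: R$6,951.00 × ((1 + 0.011)^14 − 1) = R$6,951.00 × 0.1655105… = R$1,150.4633…
Total = R$6,951.00 + R$1,563.9750 + R$1,150.4633… = R$9,665.44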